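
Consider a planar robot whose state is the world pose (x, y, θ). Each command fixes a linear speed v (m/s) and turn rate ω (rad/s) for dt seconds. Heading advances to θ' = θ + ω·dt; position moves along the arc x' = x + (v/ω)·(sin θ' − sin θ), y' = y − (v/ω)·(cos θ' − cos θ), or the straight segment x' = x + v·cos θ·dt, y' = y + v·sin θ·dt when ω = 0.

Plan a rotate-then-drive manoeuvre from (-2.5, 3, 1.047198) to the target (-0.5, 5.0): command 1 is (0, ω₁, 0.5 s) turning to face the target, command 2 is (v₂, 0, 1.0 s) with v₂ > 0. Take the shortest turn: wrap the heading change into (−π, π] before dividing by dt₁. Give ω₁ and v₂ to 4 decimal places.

ω₁ = -0.5236, v₂ = 2.8284

heading to target = atan2(5−3, -0.5−-2.5) = 0.7854
Δθ = wrap(0.7854 − 1.0472) = -0.2618; ω₁ = Δθ/dt₁ = -0.5236
distance = √((-0.5−-2.5)² + (5−3)²) = 2.8284; v₂ = distance/dt₂ = 2.8284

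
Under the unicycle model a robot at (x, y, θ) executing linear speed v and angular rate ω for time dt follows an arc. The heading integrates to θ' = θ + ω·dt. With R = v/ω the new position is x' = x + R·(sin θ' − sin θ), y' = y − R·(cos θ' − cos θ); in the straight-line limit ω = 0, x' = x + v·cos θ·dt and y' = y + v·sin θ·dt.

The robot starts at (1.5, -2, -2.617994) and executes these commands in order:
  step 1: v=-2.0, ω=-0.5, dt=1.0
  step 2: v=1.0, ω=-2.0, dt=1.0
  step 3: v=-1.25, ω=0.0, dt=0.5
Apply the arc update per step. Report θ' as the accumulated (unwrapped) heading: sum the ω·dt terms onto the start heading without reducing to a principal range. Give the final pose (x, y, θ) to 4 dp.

(2.6878, -1.3424, -5.1180)

step 1: θ'=-3.1180 (R=4.0000) → pose (3.4056, -1.4652, -3.1180)
step 2: θ'=-5.1180 (R=-0.5000) → pose (2.9344, -0.7681, -5.1180)
step 3: θ'=-5.1180 (straight) → pose (2.6878, -1.3424, -5.1180)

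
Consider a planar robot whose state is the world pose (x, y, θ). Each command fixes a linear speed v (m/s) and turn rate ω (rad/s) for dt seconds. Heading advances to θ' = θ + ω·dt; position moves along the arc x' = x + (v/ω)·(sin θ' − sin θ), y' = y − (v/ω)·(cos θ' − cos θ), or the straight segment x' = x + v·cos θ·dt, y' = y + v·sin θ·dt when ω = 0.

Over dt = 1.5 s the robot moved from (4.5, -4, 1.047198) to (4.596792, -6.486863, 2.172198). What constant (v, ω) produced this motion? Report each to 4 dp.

Δθ = 2.172198 − 1.047198 = 1.125000
ω = Δθ/dt = 1.125000/1.5 = 0.7500
R = −Δy/(cos θ' − cos θ) = -2.3333
v = R·ω = -2.3333·0.7500 = -1.7500

v = -1.7500, ω = 0.7500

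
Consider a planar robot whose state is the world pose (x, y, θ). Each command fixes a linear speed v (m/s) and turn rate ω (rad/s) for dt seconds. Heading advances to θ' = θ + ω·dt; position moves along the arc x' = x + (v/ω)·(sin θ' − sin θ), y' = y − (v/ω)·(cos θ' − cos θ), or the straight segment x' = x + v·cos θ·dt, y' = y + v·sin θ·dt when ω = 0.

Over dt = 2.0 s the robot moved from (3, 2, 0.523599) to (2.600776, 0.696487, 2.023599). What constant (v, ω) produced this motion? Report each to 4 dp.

Δθ = 2.023599 − 0.523599 = 1.500000
ω = Δθ/dt = 1.500000/2.0 = 0.7500
R = −Δy/(cos θ' − cos θ) = -1.0000
v = R·ω = -1.0000·0.7500 = -0.7500

v = -0.7500, ω = 0.7500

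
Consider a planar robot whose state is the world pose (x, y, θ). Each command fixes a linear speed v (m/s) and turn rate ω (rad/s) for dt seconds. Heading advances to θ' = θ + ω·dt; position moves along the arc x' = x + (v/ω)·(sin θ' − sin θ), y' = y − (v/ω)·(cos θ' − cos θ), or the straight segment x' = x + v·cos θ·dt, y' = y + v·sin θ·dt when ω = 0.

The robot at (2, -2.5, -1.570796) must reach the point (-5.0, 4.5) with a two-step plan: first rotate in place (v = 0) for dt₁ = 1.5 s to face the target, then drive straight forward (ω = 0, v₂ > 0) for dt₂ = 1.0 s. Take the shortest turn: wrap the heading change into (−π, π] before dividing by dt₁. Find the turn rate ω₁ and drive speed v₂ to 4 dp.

heading to target = atan2(4.5−-2.5, -5−2) = 2.3562
Δθ = wrap(2.3562 − -1.5708) = -2.3562; ω₁ = Δθ/dt₁ = -1.5708
distance = √((-5−2)² + (4.5−-2.5)²) = 9.8995; v₂ = distance/dt₂ = 9.8995

ω₁ = -1.5708, v₂ = 9.8995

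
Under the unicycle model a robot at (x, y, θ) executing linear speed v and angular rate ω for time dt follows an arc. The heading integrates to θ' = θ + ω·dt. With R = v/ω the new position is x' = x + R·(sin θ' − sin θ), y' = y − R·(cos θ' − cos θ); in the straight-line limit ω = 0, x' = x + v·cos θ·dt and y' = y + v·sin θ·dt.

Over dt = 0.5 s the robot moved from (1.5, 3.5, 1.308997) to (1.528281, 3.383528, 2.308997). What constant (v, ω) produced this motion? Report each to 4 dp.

v = -0.2500, ω = 2.0000

Δθ = 2.308997 − 1.308997 = 1.000000
ω = Δθ/dt = 1.000000/0.5 = 2.0000
R = −Δy/(cos θ' − cos θ) = -0.1250
v = R·ω = -0.1250·2.0000 = -0.2500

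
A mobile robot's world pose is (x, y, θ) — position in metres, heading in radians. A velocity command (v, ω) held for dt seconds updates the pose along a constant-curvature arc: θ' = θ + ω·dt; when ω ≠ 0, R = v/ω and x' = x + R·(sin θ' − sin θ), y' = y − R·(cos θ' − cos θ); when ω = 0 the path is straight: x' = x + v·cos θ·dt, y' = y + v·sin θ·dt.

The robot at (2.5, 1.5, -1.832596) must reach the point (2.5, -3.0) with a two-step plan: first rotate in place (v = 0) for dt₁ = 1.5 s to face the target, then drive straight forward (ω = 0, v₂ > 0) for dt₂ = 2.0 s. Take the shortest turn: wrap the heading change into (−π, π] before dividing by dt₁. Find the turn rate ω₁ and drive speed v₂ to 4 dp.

heading to target = atan2(-3−1.5, 2.5−2.5) = -1.5708
Δθ = wrap(-1.5708 − -1.8326) = 0.2618; ω₁ = Δθ/dt₁ = 0.1745
distance = √((2.5−2.5)² + (-3−1.5)²) = 4.5000; v₂ = distance/dt₂ = 2.2500

ω₁ = 0.1745, v₂ = 2.2500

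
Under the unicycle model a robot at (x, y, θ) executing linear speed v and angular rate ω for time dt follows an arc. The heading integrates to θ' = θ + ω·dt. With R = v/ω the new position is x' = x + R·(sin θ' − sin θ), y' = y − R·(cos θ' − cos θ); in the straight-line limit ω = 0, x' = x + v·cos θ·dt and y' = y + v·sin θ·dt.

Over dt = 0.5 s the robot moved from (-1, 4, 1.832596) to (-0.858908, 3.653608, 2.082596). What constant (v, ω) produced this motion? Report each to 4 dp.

Δθ = 2.082596 − 1.832596 = 0.250000
ω = Δθ/dt = 0.250000/0.5 = 0.5000
R = −Δy/(cos θ' − cos θ) = -1.5000
v = R·ω = -1.5000·0.5000 = -0.7500

v = -0.7500, ω = 0.5000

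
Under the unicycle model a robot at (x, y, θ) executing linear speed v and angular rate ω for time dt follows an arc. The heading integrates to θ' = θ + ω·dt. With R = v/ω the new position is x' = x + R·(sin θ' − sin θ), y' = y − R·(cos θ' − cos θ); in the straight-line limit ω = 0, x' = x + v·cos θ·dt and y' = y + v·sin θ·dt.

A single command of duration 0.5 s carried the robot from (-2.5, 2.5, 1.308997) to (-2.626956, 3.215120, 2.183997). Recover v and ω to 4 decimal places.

v = 1.5000, ω = 1.7500

Δθ = 2.183997 − 1.308997 = 0.875000
ω = Δθ/dt = 0.875000/0.5 = 1.7500
R = −Δy/(cos θ' − cos θ) = 0.8571
v = R·ω = 0.8571·1.7500 = 1.5000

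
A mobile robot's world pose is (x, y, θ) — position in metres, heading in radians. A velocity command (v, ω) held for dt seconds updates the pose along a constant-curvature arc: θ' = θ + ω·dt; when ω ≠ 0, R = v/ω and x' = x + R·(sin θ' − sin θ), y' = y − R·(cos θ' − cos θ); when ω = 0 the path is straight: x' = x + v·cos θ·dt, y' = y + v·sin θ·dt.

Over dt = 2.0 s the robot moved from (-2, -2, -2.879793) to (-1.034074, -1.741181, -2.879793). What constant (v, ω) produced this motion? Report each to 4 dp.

v = -0.5000, ω = 0.0000

Δθ = -2.879793 − -2.879793 = 0.000000
ω = Δθ/dt = 0.000000/2.0 = 0.0000
ω = 0 → v = (Δx·cos θ + Δy·sin θ)/dt = -0.5000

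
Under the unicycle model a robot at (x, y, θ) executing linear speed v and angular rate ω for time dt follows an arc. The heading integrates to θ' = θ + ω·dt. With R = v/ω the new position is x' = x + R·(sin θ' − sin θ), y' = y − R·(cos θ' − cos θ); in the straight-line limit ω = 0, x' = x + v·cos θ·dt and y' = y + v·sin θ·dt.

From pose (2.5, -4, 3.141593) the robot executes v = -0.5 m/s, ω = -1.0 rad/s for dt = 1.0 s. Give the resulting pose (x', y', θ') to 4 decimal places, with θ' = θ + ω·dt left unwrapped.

θ' = 3.1416 + -1.0·1.0 = 2.1416
R = v/ω = -0.5/-1.0 = 0.5000
x' = 2.5 + 0.5000·(sin 2.1416 − sin 3.1416) = 2.9207
y' = -4 − 0.5000·(cos 2.1416 − cos 3.1416) = -4.2298

(2.9207, -4.2298, 2.1416)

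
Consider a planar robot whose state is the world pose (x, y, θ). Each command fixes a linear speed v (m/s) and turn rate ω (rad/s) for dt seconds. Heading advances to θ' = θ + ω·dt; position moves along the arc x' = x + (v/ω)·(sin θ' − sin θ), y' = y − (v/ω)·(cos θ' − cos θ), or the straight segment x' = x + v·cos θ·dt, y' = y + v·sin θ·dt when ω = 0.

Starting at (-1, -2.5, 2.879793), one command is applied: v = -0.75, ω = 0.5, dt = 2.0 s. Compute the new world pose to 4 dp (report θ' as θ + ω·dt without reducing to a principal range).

θ' = 2.8798 + 0.5·2.0 = 3.8798
R = v/ω = -0.75/0.5 = -1.5000
x' = -1 + -1.5000·(sin 3.8798 − sin 2.8798) = 0.3977
y' = -2.5 − -1.5000·(cos 3.8798 − cos 2.8798) = -2.1606

(0.3977, -2.1606, 3.8798)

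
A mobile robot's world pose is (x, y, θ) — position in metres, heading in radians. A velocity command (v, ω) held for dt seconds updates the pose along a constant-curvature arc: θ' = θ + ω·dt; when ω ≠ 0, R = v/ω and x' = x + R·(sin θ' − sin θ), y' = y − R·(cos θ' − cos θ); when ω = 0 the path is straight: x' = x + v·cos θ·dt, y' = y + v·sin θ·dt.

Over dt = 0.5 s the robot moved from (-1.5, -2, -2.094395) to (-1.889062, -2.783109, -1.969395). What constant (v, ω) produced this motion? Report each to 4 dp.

Δθ = -1.969395 − -2.094395 = 0.125000
ω = Δθ/dt = 0.125000/0.5 = 0.2500
R = −Δy/(cos θ' − cos θ) = 7.0000
v = R·ω = 7.0000·0.2500 = 1.7500

v = 1.7500, ω = 0.2500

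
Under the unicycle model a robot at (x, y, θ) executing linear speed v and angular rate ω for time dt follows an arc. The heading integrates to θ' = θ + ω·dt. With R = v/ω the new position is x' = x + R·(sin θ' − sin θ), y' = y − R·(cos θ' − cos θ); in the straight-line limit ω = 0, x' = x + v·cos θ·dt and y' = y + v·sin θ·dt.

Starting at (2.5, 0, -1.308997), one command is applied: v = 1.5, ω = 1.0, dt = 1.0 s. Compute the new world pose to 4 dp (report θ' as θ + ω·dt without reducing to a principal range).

θ' = -1.3090 + 1.0·1.0 = -0.3090
R = v/ω = 1.5/1.0 = 1.5000
x' = 2.5 + 1.5000·(sin -0.3090 − sin -1.3090) = 3.4927
y' = 0 − 1.5000·(cos -0.3090 − cos -1.3090) = -1.0407

(3.4927, -1.0407, -0.3090)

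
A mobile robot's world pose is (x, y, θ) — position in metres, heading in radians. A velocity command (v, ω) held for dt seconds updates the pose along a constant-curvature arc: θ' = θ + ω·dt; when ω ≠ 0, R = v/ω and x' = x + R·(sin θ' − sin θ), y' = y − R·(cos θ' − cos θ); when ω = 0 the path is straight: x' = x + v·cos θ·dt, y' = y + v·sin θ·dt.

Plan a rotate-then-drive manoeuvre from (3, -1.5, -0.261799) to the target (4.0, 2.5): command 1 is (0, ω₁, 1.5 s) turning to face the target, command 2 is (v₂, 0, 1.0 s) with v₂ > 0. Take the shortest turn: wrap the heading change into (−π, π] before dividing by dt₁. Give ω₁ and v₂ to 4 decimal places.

ω₁ = 1.0584, v₂ = 4.1231

heading to target = atan2(2.5−-1.5, 4−3) = 1.3258
Δθ = wrap(1.3258 − -0.2618) = 1.5876; ω₁ = Δθ/dt₁ = 1.0584
distance = √((4−3)² + (2.5−-1.5)²) = 4.1231; v₂ = distance/dt₂ = 4.1231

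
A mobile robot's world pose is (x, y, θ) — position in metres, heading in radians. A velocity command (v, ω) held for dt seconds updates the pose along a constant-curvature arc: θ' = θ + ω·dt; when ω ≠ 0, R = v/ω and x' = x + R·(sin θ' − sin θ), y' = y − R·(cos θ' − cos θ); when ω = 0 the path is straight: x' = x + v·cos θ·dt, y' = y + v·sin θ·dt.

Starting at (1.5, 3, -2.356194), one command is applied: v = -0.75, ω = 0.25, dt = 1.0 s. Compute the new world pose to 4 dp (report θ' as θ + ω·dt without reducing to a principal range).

(1.9589, 3.5908, -2.1062)

θ' = -2.3562 + 0.25·1.0 = -2.1062
R = v/ω = -0.75/0.25 = -3.0000
x' = 1.5 + -3.0000·(sin -2.1062 − sin -2.3562) = 1.9589
y' = 3 − -3.0000·(cos -2.1062 − cos -2.3562) = 3.5908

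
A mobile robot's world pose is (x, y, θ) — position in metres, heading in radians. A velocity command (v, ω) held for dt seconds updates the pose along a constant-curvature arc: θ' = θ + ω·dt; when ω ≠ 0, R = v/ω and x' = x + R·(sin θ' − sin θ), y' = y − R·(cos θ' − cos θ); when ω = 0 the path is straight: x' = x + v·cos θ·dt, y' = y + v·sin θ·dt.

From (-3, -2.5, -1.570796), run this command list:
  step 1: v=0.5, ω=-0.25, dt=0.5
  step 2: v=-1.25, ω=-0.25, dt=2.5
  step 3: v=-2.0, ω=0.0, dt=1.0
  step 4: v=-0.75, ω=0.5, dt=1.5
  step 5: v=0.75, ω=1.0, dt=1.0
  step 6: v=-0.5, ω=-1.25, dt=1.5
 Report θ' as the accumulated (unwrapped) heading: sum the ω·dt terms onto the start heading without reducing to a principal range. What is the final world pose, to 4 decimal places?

(0.3572, 2.5338, -2.4458)

step 1: θ'=-1.6958 (R=-2.0000) → pose (-3.0156, -2.7493, -1.6958)
step 2: θ'=-2.3208 (R=5.0000) → pose (-1.7131, 0.0355, -2.3208)
step 3: θ'=-2.3208 (straight) → pose (-0.3498, 1.4988, -2.3208)
step 4: θ'=-1.5708 (R=-1.5000) → pose (0.0527, 2.5213, -1.5708)
step 5: θ'=-0.5708 (R=0.7500) → pose (0.3975, 1.8902, -0.5708)
step 6: θ'=-2.4458 (R=0.4000) → pose (0.3572, 2.5338, -2.4458)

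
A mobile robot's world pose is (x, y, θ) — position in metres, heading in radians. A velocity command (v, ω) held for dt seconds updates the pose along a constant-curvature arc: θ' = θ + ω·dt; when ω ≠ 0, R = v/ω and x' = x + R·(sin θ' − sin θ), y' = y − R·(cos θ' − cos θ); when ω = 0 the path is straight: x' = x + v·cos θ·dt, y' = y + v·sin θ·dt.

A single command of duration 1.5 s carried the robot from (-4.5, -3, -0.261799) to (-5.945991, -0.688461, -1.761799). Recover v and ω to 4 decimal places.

Δθ = -1.761799 − -0.261799 = -1.500000
ω = Δθ/dt = -1.500000/1.5 = -1.0000
R = −Δy/(cos θ' − cos θ) = 2.0000
v = R·ω = 2.0000·-1.0000 = -2.0000

v = -2.0000, ω = -1.0000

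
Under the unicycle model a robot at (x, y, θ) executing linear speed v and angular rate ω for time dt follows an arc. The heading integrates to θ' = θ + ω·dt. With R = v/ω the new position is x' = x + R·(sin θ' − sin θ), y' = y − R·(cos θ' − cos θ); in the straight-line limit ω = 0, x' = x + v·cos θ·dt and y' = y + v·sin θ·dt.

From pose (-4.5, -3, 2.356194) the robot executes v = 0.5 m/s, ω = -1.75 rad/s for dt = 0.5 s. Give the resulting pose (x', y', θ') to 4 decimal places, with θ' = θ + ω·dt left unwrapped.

θ' = 2.3562 + -1.75·0.5 = 1.4812
R = v/ω = 0.5/-1.75 = -0.2857
x' = -4.5 + -0.2857·(sin 1.4812 − sin 2.3562) = -4.5825
y' = -3 − -0.2857·(cos 1.4812 − cos 2.3562) = -2.7724

(-4.5825, -2.7724, 1.4812)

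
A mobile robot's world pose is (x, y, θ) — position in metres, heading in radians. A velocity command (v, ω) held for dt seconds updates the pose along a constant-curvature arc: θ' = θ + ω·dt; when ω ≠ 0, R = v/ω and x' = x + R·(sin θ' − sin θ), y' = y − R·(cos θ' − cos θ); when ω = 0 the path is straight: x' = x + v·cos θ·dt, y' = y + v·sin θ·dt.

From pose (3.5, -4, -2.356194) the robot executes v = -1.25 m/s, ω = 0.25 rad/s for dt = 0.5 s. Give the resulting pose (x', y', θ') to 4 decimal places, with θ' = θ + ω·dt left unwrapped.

θ' = -2.3562 + 0.25·0.5 = -2.2312
R = v/ω = -1.25/0.25 = -5.0000
x' = 3.5 + -5.0000·(sin -2.2312 − sin -2.3562) = 3.9132
y' = -4 − -5.0000·(cos -2.2312 − cos -2.3562) = -3.5316

(3.9132, -3.5316, -2.2312)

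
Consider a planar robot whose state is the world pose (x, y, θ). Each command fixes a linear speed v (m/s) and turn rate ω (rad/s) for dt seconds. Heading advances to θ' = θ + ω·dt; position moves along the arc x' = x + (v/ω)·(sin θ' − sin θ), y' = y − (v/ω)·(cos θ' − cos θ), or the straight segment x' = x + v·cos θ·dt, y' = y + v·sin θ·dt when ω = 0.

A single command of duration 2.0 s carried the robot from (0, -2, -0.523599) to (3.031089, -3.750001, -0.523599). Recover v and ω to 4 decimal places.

Δθ = -0.523599 − -0.523599 = 0.000000
ω = Δθ/dt = 0.000000/2.0 = 0.0000
ω = 0 → v = (Δx·cos θ + Δy·sin θ)/dt = 1.7500

v = 1.7500, ω = 0.0000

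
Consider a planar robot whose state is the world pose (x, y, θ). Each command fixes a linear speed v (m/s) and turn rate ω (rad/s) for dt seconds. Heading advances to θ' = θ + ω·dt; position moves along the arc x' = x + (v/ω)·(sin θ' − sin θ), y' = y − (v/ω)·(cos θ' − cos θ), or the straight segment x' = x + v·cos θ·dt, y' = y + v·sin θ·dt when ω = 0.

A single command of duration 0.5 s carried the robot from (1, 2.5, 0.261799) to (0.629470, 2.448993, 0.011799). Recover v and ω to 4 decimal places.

v = -0.7500, ω = -0.5000

Δθ = 0.011799 − 0.261799 = -0.250000
ω = Δθ/dt = -0.250000/0.5 = -0.5000
R = Δx/(sin θ' − sin θ) = 1.5000
v = R·ω = 1.5000·-0.5000 = -0.7500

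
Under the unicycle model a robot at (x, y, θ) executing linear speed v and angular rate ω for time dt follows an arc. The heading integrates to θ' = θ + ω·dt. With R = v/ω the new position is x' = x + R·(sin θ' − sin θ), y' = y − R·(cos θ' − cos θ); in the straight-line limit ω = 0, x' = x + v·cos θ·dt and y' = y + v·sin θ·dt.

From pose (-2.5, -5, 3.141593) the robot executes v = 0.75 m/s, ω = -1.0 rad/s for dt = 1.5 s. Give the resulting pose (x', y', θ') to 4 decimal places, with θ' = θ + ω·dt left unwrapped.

(-3.2481, -4.3031, 1.6416)

θ' = 3.1416 + -1.0·1.5 = 1.6416
R = v/ω = 0.75/-1.0 = -0.7500
x' = -2.5 + -0.7500·(sin 1.6416 − sin 3.1416) = -3.2481
y' = -5 − -0.7500·(cos 1.6416 − cos 3.1416) = -4.3031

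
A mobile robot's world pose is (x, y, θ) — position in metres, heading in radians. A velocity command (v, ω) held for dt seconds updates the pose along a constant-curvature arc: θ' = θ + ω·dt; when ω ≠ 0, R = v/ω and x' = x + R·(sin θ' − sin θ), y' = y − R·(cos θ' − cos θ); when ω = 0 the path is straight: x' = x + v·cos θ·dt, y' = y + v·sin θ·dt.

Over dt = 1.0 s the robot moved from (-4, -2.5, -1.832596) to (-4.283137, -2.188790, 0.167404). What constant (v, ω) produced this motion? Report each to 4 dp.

v = -0.5000, ω = 2.0000

Δθ = 0.167404 − -1.832596 = 2.000000
ω = Δθ/dt = 2.000000/1.0 = 2.0000
R = −Δy/(cos θ' − cos θ) = -0.2500
v = R·ω = -0.2500·2.0000 = -0.5000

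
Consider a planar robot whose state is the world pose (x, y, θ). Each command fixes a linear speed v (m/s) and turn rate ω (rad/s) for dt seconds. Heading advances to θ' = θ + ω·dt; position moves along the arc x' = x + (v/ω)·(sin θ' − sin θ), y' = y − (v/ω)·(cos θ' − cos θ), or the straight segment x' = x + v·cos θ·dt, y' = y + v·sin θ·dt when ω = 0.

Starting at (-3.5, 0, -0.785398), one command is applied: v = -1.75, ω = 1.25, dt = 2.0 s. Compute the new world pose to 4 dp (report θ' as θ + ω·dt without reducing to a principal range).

(-5.8755, -1.1906, 1.7146)

θ' = -0.7854 + 1.25·2.0 = 1.7146
R = v/ω = -1.75/1.25 = -1.4000
x' = -3.5 + -1.4000·(sin 1.7146 − sin -0.7854) = -5.8755
y' = 0 − -1.4000·(cos 1.7146 − cos -0.7854) = -1.1906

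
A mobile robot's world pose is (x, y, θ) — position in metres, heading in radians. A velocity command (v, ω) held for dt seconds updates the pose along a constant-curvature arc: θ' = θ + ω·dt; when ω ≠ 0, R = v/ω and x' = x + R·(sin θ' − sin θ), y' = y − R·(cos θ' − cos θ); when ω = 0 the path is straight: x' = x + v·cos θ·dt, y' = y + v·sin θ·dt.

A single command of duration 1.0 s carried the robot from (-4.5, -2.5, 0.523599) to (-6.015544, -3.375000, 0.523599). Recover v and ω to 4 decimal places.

v = -1.7500, ω = 0.0000

Δθ = 0.523599 − 0.523599 = 0.000000
ω = Δθ/dt = 0.000000/1.0 = 0.0000
ω = 0 → v = (Δx·cos θ + Δy·sin θ)/dt = -1.7500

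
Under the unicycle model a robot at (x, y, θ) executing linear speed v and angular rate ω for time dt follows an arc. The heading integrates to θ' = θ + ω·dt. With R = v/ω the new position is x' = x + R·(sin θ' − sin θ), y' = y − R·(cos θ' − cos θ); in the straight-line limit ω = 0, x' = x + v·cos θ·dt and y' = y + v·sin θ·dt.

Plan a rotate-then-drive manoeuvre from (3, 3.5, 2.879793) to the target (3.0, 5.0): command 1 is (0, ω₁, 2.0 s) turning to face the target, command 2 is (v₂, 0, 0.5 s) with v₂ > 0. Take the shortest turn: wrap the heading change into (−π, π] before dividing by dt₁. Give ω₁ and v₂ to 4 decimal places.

heading to target = atan2(5−3.5, 3−3) = 1.5708
Δθ = wrap(1.5708 − 2.8798) = -1.3090; ω₁ = Δθ/dt₁ = -0.6545
distance = √((3−3)² + (5−3.5)²) = 1.5000; v₂ = distance/dt₂ = 3.0000

ω₁ = -0.6545, v₂ = 3.0000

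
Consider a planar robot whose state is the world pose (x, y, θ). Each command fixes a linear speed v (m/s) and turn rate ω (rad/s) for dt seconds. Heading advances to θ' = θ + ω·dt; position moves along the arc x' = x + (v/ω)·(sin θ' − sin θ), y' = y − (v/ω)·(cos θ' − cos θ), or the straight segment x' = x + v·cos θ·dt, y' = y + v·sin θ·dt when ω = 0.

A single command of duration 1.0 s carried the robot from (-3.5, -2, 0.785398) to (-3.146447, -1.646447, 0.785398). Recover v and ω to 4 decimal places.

v = 0.5000, ω = 0.0000

Δθ = 0.785398 − 0.785398 = 0.000000
ω = Δθ/dt = 0.000000/1.0 = 0.0000
ω = 0 → v = (Δx·cos θ + Δy·sin θ)/dt = 0.5000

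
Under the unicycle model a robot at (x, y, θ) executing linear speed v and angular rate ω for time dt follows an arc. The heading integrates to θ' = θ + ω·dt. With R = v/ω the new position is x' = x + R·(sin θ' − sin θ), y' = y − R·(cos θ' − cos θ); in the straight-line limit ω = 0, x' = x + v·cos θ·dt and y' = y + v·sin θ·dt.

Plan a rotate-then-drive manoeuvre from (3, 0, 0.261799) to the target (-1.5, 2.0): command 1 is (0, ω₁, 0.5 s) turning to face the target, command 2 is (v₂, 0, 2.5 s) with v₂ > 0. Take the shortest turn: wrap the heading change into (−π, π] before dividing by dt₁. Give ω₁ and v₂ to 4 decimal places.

heading to target = atan2(2−0, -1.5−3) = 2.7234
Δθ = wrap(2.7234 − 0.2618) = 2.4616; ω₁ = Δθ/dt₁ = 4.9231
distance = √((-1.5−3)² + (2−0)²) = 4.9244; v₂ = distance/dt₂ = 1.9698

ω₁ = 4.9231, v₂ = 1.9698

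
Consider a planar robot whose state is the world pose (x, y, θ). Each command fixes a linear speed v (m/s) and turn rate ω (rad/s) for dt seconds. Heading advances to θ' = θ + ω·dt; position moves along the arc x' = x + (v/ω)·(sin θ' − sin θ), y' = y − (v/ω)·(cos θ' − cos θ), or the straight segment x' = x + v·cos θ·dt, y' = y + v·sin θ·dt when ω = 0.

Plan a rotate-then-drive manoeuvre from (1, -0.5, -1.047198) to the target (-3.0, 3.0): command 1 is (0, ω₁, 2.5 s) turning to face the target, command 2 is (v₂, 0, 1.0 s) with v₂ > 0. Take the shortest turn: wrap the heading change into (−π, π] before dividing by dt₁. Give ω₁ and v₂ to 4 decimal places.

heading to target = atan2(3−-0.5, -3−1) = 2.4228
Δθ = wrap(2.4228 − -1.0472) = -2.8132; ω₁ = Δθ/dt₁ = -1.1253
distance = √((-3−1)² + (3−-0.5)²) = 5.3151; v₂ = distance/dt₂ = 5.3151

ω₁ = -1.1253, v₂ = 5.3151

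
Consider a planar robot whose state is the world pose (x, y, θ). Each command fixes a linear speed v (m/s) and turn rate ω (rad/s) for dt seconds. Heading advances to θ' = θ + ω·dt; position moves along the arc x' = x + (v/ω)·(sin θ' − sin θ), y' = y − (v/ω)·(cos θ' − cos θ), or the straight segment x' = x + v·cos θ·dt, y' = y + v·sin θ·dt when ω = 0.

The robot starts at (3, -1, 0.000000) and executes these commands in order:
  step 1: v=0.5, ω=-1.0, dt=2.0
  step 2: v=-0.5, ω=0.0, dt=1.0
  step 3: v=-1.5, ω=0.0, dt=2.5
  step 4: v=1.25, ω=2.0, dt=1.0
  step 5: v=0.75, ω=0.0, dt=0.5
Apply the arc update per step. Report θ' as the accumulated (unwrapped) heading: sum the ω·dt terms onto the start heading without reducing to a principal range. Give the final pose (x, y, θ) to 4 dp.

step 1: θ'=-2.0000 (R=-0.5000) → pose (3.4546, -1.7081, -2.0000)
step 2: θ'=-2.0000 (straight) → pose (3.6627, -1.2534, -2.0000)
step 3: θ'=-2.0000 (straight) → pose (5.2233, 2.1564, -2.0000)
step 4: θ'=0.0000 (R=0.6250) → pose (5.7916, 1.2713, 0.0000)
step 5: θ'=0.0000 (straight) → pose (6.1666, 1.2713, 0.0000)

(6.1666, 1.2713, 0.0000)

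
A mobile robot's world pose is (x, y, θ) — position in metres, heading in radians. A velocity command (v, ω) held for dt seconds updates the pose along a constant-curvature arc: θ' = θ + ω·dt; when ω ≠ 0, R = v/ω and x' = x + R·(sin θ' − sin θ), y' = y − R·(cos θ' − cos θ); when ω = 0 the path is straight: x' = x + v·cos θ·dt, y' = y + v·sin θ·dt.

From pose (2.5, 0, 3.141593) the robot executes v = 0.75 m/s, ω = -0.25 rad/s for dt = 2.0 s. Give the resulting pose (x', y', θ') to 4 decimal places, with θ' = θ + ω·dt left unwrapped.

(1.0617, 0.3673, 2.6416)

θ' = 3.1416 + -0.25·2.0 = 2.6416
R = v/ω = 0.75/-0.25 = -3.0000
x' = 2.5 + -3.0000·(sin 2.6416 − sin 3.1416) = 1.0617
y' = 0 − -3.0000·(cos 2.6416 − cos 3.1416) = 0.3673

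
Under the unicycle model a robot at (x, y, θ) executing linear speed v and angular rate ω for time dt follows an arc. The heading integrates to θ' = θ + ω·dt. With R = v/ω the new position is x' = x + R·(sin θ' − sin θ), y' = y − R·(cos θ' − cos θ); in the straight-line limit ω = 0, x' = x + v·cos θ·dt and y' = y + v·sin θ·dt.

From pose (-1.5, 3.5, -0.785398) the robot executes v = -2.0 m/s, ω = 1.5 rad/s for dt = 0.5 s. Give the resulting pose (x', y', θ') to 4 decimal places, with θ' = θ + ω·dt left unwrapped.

θ' = -0.7854 + 1.5·0.5 = -0.0354
R = v/ω = -2.0/1.5 = -1.3333
x' = -1.5 + -1.3333·(sin -0.0354 − sin -0.7854) = -2.3956
y' = 3.5 − -1.3333·(cos -0.0354 − cos -0.7854) = 3.8897

(-2.3956, 3.8897, -0.0354)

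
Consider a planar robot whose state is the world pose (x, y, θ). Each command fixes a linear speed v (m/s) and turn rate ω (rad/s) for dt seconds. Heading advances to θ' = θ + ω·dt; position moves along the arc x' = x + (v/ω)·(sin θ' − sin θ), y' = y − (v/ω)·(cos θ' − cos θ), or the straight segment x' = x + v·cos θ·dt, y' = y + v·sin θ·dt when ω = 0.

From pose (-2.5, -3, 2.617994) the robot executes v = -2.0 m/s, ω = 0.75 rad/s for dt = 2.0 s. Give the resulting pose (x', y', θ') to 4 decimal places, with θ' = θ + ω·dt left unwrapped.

θ' = 2.6180 + 0.75·2.0 = 4.1180
R = v/ω = -2.0/0.75 = -2.6667
x' = -2.5 + -2.6667·(sin 4.1180 − sin 2.6180) = 1.0426
y' = -3 − -2.6667·(cos 4.1180 − cos 2.6180) = -2.1840

(1.0426, -2.1840, 4.1180)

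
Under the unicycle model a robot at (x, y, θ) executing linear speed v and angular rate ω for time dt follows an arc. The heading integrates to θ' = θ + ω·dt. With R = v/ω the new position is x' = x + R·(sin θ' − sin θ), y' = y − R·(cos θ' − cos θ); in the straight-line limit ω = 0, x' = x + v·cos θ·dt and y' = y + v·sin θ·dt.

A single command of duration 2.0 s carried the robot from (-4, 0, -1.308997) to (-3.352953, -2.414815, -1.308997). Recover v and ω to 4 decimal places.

Δθ = -1.308997 − -1.308997 = 0.000000
ω = Δθ/dt = 0.000000/2.0 = 0.0000
ω = 0 → v = (Δx·cos θ + Δy·sin θ)/dt = 1.2500

v = 1.2500, ω = 0.0000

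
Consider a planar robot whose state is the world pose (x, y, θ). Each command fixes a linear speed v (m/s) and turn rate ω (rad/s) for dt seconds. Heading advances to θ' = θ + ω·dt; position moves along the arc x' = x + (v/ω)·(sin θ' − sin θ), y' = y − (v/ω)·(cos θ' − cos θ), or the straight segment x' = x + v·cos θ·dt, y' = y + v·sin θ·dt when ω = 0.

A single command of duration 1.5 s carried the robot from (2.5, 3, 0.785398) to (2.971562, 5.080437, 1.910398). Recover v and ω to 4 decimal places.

v = 1.5000, ω = 0.7500

Δθ = 1.910398 − 0.785398 = 1.125000
ω = Δθ/dt = 1.125000/1.5 = 0.7500
R = −Δy/(cos θ' − cos θ) = 2.0000
v = R·ω = 2.0000·0.7500 = 1.5000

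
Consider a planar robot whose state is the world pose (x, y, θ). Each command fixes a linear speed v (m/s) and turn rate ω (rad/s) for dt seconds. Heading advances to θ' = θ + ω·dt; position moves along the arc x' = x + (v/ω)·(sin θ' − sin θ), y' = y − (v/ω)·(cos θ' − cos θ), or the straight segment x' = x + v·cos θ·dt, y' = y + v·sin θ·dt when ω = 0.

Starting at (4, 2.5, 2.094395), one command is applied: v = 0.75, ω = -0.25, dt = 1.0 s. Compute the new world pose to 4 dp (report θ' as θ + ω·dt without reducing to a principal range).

θ' = 2.0944 + -0.25·1.0 = 1.8444
R = v/ω = 0.75/-0.25 = -3.0000
x' = 4 + -3.0000·(sin 1.8444 − sin 2.0944) = 3.7097
y' = 2.5 − -3.0000·(cos 1.8444 − cos 2.0944) = 3.1894

(3.7097, 3.1894, 1.8444)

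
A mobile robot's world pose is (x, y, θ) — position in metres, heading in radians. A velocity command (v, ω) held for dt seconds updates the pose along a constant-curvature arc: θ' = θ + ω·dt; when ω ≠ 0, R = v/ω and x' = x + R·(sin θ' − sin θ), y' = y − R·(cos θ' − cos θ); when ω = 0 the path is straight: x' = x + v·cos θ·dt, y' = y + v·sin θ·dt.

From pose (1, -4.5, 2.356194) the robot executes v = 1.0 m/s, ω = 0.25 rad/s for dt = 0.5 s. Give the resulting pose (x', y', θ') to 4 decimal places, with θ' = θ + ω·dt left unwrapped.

θ' = 2.3562 + 0.25·0.5 = 2.4812
R = v/ω = 1.0/0.25 = 4.0000
x' = 1 + 4.0000·(sin 2.4812 − sin 2.3562) = 0.6253
y' = -4.5 − 4.0000·(cos 2.4812 − cos 2.3562) = -4.1694

(0.6253, -4.1694, 2.4812)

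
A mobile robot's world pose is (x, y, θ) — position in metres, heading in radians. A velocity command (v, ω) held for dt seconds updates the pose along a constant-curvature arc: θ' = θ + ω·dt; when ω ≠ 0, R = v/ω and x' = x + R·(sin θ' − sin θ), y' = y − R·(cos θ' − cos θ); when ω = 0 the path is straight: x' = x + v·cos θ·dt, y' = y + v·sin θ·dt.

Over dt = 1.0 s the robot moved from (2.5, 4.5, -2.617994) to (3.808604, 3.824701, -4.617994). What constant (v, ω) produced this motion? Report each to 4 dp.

Δθ = -4.617994 − -2.617994 = -2.000000
ω = Δθ/dt = -2.000000/1.0 = -2.0000
R = Δx/(sin θ' − sin θ) = 0.8750
v = R·ω = 0.8750·-2.0000 = -1.7500

v = -1.7500, ω = -2.0000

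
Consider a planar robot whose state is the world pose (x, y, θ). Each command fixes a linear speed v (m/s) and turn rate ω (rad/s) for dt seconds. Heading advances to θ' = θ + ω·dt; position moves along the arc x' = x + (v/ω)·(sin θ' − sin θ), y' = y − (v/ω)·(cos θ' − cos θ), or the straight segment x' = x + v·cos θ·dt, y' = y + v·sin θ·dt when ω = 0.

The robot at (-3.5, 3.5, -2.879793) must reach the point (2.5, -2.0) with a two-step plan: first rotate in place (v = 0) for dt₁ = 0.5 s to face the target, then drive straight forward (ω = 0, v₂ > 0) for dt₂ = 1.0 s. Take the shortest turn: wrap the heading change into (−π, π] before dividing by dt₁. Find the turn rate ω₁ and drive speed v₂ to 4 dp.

heading to target = atan2(-2−3.5, 2.5−-3.5) = -0.7419
Δθ = wrap(-0.7419 − -2.8798) = 2.1378; ω₁ = Δθ/dt₁ = 4.2757
distance = √((2.5−-3.5)² + (-2−3.5)²) = 8.1394; v₂ = distance/dt₂ = 8.1394

ω₁ = 4.2757, v₂ = 8.1394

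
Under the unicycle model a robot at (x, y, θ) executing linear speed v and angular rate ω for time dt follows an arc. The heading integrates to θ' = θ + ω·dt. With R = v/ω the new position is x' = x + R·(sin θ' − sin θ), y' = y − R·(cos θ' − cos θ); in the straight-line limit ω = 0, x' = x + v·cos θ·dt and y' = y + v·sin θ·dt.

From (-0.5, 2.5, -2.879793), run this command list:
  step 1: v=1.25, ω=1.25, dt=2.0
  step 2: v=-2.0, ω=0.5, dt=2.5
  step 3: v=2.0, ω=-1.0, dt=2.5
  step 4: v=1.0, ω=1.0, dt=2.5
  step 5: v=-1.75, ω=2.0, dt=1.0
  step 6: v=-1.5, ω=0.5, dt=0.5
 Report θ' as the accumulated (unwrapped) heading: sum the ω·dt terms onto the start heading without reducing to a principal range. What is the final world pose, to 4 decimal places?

step 1: θ'=-0.3798 (R=1.0000) → pose (-0.6119, 0.6053, -0.3798)
step 2: θ'=0.8702 (R=-4.0000) → pose (-5.1527, -0.5310, 0.8702)
step 3: θ'=-1.6298 (R=-2.0000) → pose (-1.6272, -1.9382, -1.6298)
step 4: θ'=0.8702 (R=1.0000) → pose (0.1355, -2.6419, 0.8702)
step 5: θ'=2.8702 (R=-0.8750) → pose (0.5698, -4.0489, 2.8702)
step 6: θ'=3.1202 (R=-3.0000) → pose (1.3099, -4.1580, 3.1202)

(1.3099, -4.1580, 3.1202)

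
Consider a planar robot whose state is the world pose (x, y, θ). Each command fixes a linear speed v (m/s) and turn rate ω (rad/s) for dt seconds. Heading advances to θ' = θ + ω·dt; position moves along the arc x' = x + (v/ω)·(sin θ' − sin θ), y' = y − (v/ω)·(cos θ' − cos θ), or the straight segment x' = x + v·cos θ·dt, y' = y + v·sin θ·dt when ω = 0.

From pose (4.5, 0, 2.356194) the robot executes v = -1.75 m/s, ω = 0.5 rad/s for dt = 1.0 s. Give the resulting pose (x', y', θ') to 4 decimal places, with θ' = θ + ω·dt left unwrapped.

θ' = 2.3562 + 0.5·1.0 = 2.8562
R = v/ω = -1.75/0.5 = -3.5000
x' = 4.5 + -3.5000·(sin 2.8562 − sin 2.3562) = 5.9895
y' = 0 − -3.5000·(cos 2.8562 − cos 2.3562) = -0.8836

(5.9895, -0.8836, 2.8562)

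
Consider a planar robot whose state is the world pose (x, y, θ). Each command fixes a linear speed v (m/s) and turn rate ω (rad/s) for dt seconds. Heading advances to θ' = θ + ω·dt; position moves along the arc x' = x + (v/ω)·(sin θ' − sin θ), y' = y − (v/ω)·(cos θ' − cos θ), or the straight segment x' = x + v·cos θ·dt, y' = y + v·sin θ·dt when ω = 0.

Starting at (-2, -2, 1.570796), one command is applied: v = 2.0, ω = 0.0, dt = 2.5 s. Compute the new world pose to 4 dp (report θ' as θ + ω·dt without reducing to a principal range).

θ' = 1.5708 + 0.0·2.5 = 1.5708
ω = 0 → straight: x' = -2 + 2.0·cos(1.5708)·2.5 = -2.0000
y' = -2 + 2.0·sin(1.5708)·2.5 = 3.0000

(-2.0000, 3.0000, 1.5708)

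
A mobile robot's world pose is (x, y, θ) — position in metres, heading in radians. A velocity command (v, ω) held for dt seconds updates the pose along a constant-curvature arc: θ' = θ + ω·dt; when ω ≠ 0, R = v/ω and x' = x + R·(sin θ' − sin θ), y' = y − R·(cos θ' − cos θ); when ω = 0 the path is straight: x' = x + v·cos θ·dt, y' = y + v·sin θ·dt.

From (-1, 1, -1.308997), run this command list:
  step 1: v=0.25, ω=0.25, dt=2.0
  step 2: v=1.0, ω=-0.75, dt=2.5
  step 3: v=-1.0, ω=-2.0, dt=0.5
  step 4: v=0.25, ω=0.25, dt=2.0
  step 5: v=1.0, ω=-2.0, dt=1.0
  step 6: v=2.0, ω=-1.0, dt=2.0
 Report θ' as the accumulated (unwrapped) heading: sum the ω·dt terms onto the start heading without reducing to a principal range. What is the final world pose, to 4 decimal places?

(1.7969, -0.3655, -7.1840)

step 1: θ'=-0.8090 (R=1.0000) → pose (-0.7577, 0.5686, -0.8090)
step 2: θ'=-2.6840 (R=-1.3333) → pose (-1.1334, -1.5479, -2.6840)
step 3: θ'=-3.6840 (R=0.5000) → pose (-0.6544, -1.5682, -3.6840)
step 4: θ'=-3.1840 (R=1.0000) → pose (-1.1282, -1.4256, -3.1840)
step 5: θ'=-5.1840 (R=-0.5000) → pose (-1.5524, -0.6988, -5.1840)
step 6: θ'=-7.1840 (R=-2.0000) → pose (1.7969, -0.3655, -7.1840)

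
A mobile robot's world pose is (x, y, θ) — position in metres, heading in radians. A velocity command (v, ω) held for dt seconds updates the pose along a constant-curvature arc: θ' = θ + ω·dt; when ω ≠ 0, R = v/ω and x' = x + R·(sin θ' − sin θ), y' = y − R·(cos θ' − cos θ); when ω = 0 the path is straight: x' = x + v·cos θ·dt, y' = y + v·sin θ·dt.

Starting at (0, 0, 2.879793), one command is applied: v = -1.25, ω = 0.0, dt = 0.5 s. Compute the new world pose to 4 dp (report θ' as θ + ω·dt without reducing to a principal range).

(0.6037, -0.1618, 2.8798)

θ' = 2.8798 + 0.0·0.5 = 2.8798
ω = 0 → straight: x' = 0 + -1.25·cos(2.8798)·0.5 = 0.6037
y' = 0 + -1.25·sin(2.8798)·0.5 = -0.1618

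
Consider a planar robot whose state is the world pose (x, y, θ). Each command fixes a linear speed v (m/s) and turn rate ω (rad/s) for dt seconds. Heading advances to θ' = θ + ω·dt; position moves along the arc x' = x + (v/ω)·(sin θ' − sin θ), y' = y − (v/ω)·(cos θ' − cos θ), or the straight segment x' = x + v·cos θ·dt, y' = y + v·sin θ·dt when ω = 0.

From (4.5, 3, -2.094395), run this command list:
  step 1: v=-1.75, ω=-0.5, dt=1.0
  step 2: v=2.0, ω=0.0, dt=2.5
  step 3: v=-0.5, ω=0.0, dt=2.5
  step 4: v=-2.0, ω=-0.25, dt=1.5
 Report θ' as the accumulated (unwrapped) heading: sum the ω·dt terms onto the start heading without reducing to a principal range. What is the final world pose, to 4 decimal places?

(5.2992, 3.3376, -2.9694)

step 1: θ'=-2.5944 (R=3.5000) → pose (5.7101, 4.2390, -2.5944)
step 2: θ'=-2.5944 (straight) → pose (1.4401, 1.6375, -2.5944)
step 3: θ'=-2.5944 (straight) → pose (2.5076, 2.2878, -2.5944)
step 4: θ'=-2.9694 (R=8.0000) → pose (5.2992, 3.3376, -2.9694)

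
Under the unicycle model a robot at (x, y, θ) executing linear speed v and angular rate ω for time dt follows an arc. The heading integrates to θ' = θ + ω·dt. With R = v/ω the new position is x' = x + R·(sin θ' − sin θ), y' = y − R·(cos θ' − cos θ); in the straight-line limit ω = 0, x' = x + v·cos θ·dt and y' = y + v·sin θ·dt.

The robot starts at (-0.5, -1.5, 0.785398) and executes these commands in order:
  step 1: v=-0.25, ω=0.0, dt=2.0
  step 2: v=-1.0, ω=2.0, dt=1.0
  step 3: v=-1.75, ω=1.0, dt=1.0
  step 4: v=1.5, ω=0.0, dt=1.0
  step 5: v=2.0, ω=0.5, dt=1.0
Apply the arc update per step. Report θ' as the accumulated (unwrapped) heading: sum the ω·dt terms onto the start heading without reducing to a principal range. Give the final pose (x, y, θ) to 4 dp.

(-1.4533, -4.8783, 4.2854)

step 1: θ'=0.7854 (straight) → pose (-0.8536, -1.8536, 0.7854)
step 2: θ'=2.7854 (R=-0.5000) → pose (-0.6744, -2.6757, 2.7854)
step 3: θ'=3.7854 (R=-1.7500) → pose (0.9863, -2.4352, 3.7854)
step 4: θ'=3.7854 (straight) → pose (-0.2134, -3.3356, 3.7854)
step 5: θ'=4.2854 (R=4.0000) → pose (-1.4533, -4.8783, 4.2854)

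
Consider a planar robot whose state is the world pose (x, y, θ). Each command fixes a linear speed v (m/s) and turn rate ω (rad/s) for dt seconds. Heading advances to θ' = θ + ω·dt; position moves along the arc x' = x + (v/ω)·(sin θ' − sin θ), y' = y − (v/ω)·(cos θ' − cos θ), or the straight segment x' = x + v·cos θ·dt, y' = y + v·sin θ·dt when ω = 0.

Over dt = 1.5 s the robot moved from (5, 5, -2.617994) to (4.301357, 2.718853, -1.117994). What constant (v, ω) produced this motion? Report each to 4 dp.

v = 1.7500, ω = 1.0000

Δθ = -1.117994 − -2.617994 = 1.500000
ω = Δθ/dt = 1.500000/1.5 = 1.0000
R = −Δy/(cos θ' − cos θ) = 1.7500
v = R·ω = 1.7500·1.0000 = 1.7500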